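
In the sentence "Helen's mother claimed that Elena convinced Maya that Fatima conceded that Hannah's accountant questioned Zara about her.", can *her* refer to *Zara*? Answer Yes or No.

*her* is a pronoun; Principle B requires it to be free in its binding domain — the clause headed by 'questioned'.
— Zara: object of the clause headed by 'questioned'; c-commands the pronoun within its binding domain — blocked (Principle B).

No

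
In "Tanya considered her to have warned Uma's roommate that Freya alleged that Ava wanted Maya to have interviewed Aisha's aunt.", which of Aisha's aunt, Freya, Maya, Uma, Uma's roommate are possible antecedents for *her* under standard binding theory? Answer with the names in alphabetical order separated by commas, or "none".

*her* is a pronoun; Principle B requires it to be free in its binding domain — the matrix clause.
— Aisha's aunt: object of the clause headed by 'interviewed'; is c-commanded by the pronoun; coreference would bind this R-expression — blocked (Principle C).
— Freya: subject of the clause headed by 'alleged'; is c-commanded by the pronoun; coreference would bind this R-expression — blocked (Principle C).
— Maya: subject of the clause headed by 'interviewed'; is c-commanded by the pronoun; coreference would bind this R-expression — blocked (Principle C).
— Uma: possessor inside the object DP of the clause headed by 'warned'; is c-commanded by the pronoun; coreference would bind this R-expression — blocked (Principle C).
— Uma's roommate: object of the clause headed by 'warned'; is c-commanded by the pronoun; coreference would bind this R-expression — blocked (Principle C).

none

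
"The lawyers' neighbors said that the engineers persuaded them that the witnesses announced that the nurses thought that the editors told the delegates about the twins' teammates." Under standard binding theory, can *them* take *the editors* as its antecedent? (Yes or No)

*them* is a pronoun; Principle B requires it to be free in its binding domain — the clause headed by 'persuaded'.
— the editors: subject of the clause headed by 'told'; is c-commanded by the pronoun; coreference would bind this R-expression — blocked (Principle C).

No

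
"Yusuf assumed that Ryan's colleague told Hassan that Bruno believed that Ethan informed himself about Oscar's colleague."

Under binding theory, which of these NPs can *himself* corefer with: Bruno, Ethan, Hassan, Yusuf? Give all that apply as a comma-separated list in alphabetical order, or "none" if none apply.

Ethan

*himself* is a reflexive; Principle A requires it to be bound within its binding domain — the clause headed by 'informed'.
— Bruno: subject of the clause headed by 'believed'; c-commands the reflexive but lies outside its binding domain — cannot bind it (Principle A).
— Ethan: subject of the clause headed by 'informed'; c-commands the reflexive within its binding domain — allowed (Principle A).
— Hassan: object of the clause headed by 'told'; c-commands the reflexive but lies outside its binding domain — cannot bind it (Principle A).
— Yusuf: subject of the matrix clause; c-commands the reflexive but lies outside its binding domain — cannot bind it (Principle A).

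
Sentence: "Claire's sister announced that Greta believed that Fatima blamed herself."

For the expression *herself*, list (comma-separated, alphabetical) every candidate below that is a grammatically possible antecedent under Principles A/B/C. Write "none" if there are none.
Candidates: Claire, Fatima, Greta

*herself* is a reflexive; Principle A requires it to be bound within its binding domain — the clause headed by 'blamed'.
— Claire: possessor inside the subject DP of the matrix clause; does not c-command the reflexive — cannot bind it (Principle A).
— Fatima: subject of the clause headed by 'blamed'; c-commands the reflexive within its binding domain — allowed (Principle A).
— Greta: subject of the clause headed by 'believed'; c-commands the reflexive but lies outside its binding domain — cannot bind it (Principle A).

Fatima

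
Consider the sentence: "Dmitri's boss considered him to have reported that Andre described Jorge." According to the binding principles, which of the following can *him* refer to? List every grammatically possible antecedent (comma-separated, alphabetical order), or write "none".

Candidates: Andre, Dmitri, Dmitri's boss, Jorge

*him* is a pronoun; Principle B requires it to be free in its binding domain — the matrix clause.
— Andre: subject of the clause headed by 'described'; is c-commanded by the pronoun; coreference would bind this R-expression — blocked (Principle C).
— Dmitri: possessor inside the subject DP of the matrix clause; does not c-command the pronoun — Principle B does not apply; allowed.
— Dmitri's boss: subject of the matrix clause; c-commands the pronoun within its binding domain — blocked (Principle B).
— Jorge: object of the clause headed by 'described'; is c-commanded by the pronoun; coreference would bind this R-expression — blocked (Principle C).

Dmitri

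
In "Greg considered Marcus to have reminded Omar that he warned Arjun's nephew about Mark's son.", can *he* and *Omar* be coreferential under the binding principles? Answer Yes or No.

*Omar* is an R-expression; Principle C requires it to be free (not bound by any c-commanding expression).
— he: subject of the clause headed by 'warned'; the pronoun does not c-command the R-expression — coreference allowed.

Yes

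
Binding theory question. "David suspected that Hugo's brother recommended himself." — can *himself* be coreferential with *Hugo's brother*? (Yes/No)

*himself* is a reflexive; Principle A requires it to be bound within its binding domain — the clause headed by 'recommended'.
— Hugo's brother: subject of the clause headed by 'recommended'; c-commands the reflexive within its binding domain — allowed (Principle A).

Yes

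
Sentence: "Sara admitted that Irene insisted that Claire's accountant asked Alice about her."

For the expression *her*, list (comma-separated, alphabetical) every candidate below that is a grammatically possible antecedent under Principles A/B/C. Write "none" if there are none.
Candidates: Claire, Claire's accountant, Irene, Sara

Claire, Irene, Sara

*her* is a pronoun; Principle B requires it to be free in its binding domain — the clause headed by 'asked'.
— Claire: possessor inside the subject DP of the clause headed by 'asked'; does not c-command the pronoun — Principle B does not apply; allowed.
— Claire's accountant: subject of the clause headed by 'asked'; c-commands the pronoun within its binding domain — blocked (Principle B).
— Irene: subject of the clause headed by 'insisted'; c-commands the pronoun but lies outside its binding domain — allowed.
— Sara: subject of the matrix clause; c-commands the pronoun but lies outside its binding domain — allowed.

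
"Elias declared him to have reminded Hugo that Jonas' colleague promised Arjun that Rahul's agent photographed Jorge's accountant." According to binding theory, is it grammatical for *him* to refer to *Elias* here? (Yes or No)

No

*Elias* is an R-expression; Principle C requires it to be free (not bound by any c-commanding expression).
— him: subject of the clause headed by 'reminded'; the R-expression locally c-commands the pronoun — coreference blocked (Principle B on the pronoun).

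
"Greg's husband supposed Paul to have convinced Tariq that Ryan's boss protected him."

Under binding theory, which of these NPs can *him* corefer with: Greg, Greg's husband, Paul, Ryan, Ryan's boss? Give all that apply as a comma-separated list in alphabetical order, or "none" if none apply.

*him* is a pronoun; Principle B requires it to be free in its binding domain — the clause headed by 'protected'.
— Greg: possessor inside the subject DP of the matrix clause; does not c-command the pronoun — Principle B does not apply; allowed.
— Greg's husband: subject of the matrix clause; c-commands the pronoun but lies outside its binding domain — allowed.
— Paul: subject of the clause headed by 'convinced'; c-commands the pronoun but lies outside its binding domain — allowed.
— Ryan: possessor inside the subject DP of the clause headed by 'protected'; does not c-command the pronoun — Principle B does not apply; allowed.
— Ryan's boss: subject of the clause headed by 'protected'; c-commands the pronoun within its binding domain — blocked (Principle B).

Greg, Greg's husband, Paul, Ryan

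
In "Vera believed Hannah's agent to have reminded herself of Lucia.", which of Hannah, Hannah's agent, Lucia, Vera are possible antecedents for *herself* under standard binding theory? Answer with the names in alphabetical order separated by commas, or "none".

Hannah's agent

*herself* is a reflexive; Principle A requires it to be bound within its binding domain — the clause headed by 'reminded'.
— Hannah: possessor inside the subject DP of the clause headed by 'reminded'; does not c-command the reflexive — cannot bind it (Principle A).
— Hannah's agent: subject of the clause headed by 'reminded'; c-commands the reflexive within its binding domain — allowed (Principle A).
— Lucia: second object of the clause headed by 'reminded'; does not c-command the reflexive — cannot bind it (Principle A).
— Vera: subject of the matrix clause; c-commands the reflexive but lies outside its binding domain — cannot bind it (Principle A).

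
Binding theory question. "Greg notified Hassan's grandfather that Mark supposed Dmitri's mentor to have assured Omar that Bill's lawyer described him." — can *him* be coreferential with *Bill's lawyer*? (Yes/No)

*him* is a pronoun; Principle B requires it to be free in its binding domain — the clause headed by 'described'.
— Bill's lawyer: subject of the clause headed by 'described'; c-commands the pronoun within its binding domain — blocked (Principle B).

No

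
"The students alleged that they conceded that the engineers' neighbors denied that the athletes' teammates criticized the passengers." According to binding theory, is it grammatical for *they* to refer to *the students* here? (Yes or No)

Yes

*the students* is an R-expression; Principle C requires it to be free (not bound by any c-commanding expression).
— they: subject of the clause headed by 'conceded'; the pronoun does not c-command the R-expression — coreference allowed.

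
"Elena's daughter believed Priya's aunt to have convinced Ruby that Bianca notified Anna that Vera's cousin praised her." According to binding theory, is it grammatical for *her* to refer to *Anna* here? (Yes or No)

*Anna* is an R-expression; Principle C requires it to be free (not bound by any c-commanding expression).
— her: object of the clause headed by 'praised'; the pronoun does not c-command the R-expression — coreference allowed.

Yes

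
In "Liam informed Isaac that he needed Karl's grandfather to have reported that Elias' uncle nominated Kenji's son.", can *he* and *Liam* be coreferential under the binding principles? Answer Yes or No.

Yes

*Liam* is an R-expression; Principle C requires it to be free (not bound by any c-commanding expression).
— he: subject of the clause headed by 'needed'; the pronoun does not c-command the R-expression — coreference allowed.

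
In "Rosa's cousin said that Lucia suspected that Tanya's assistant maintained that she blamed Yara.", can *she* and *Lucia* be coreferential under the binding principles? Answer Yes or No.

Yes

*Lucia* is an R-expression; Principle C requires it to be free (not bound by any c-commanding expression).
— she: subject of the clause headed by 'blamed'; the pronoun does not c-command the R-expression — coreference allowed.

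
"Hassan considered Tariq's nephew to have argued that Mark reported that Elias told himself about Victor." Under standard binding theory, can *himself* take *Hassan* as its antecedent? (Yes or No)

*himself* is a reflexive; Principle A requires it to be bound within its binding domain — the clause headed by 'told'.
— Hassan: subject of the matrix clause; c-commands the reflexive but lies outside its binding domain — cannot bind it (Principle A).

No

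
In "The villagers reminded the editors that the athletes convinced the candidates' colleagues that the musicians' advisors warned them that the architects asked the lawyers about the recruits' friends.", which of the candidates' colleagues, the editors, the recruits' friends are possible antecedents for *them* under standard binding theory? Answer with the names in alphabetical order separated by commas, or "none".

*them* is a pronoun; Principle B requires it to be free in its binding domain — the clause headed by 'warned'.
— the candidates' colleagues: object of the clause headed by 'convinced'; c-commands the pronoun but lies outside its binding domain — allowed.
— the editors: object of the matrix clause; c-commands the pronoun but lies outside its binding domain — allowed.
— the recruits' friends: second object of the clause headed by 'asked'; is c-commanded by the pronoun; coreference would bind this R-expression — blocked (Principle C).

the candidates' colleagues, the editors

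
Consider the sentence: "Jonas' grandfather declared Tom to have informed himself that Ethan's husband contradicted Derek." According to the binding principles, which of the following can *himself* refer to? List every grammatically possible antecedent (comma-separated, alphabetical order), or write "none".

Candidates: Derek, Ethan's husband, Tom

*himself* is a reflexive; Principle A requires it to be bound within its binding domain — the clause headed by 'informed'.
— Derek: object of the clause headed by 'contradicted'; does not c-command the reflexive — cannot bind it (Principle A).
— Ethan's husband: subject of the clause headed by 'contradicted'; does not c-command the reflexive — cannot bind it (Principle A).
— Tom: subject of the clause headed by 'informed'; c-commands the reflexive within its binding domain — allowed (Principle A).

Tom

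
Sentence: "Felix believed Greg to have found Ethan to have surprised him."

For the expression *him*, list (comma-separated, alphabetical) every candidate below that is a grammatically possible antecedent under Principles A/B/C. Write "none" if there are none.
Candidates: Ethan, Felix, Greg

Felix, Greg

*him* is a pronoun; Principle B requires it to be free in its binding domain — the clause headed by 'surprised'.
— Ethan: subject of the clause headed by 'surprised'; c-commands the pronoun within its binding domain — blocked (Principle B).
— Felix: subject of the matrix clause; c-commands the pronoun but lies outside its binding domain — allowed.
— Greg: subject of the clause headed by 'found'; c-commands the pronoun but lies outside its binding domain — allowed.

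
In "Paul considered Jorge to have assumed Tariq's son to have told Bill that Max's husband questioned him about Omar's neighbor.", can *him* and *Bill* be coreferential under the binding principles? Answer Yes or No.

Yes

*Bill* is an R-expression; Principle C requires it to be free (not bound by any c-commanding expression).
— him: object of the clause headed by 'questioned'; the pronoun does not c-command the R-expression — coreference allowed.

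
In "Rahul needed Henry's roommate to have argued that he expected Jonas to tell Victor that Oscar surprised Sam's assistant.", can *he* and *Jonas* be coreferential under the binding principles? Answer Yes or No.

No

*Jonas* is an R-expression; Principle C requires it to be free (not bound by any c-commanding expression).
— he: subject of the clause headed by 'expected'; the pronoun c-commands the R-expression — coreference blocked (Principle C).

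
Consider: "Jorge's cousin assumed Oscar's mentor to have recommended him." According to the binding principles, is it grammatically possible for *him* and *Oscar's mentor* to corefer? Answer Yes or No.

No

*him* is a pronoun; Principle B requires it to be free in its binding domain — the clause headed by 'recommended'.
— Oscar's mentor: subject of the clause headed by 'recommended'; c-commands the pronoun within its binding domain — blocked (Principle B).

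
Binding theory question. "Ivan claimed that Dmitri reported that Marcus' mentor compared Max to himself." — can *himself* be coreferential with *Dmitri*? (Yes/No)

*himself* is a reflexive; Principle A requires it to be bound within its binding domain — the clause headed by 'compared'.
— Dmitri: subject of the clause headed by 'reported'; c-commands the reflexive but lies outside its binding domain — cannot bind it (Principle A).

No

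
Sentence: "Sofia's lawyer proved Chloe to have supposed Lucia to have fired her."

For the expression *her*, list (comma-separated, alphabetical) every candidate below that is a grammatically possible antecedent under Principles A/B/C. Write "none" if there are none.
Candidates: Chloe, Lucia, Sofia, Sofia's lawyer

*her* is a pronoun; Principle B requires it to be free in its binding domain — the clause headed by 'fired'.
— Chloe: subject of the clause headed by 'supposed'; c-commands the pronoun but lies outside its binding domain — allowed.
— Lucia: subject of the clause headed by 'fired'; c-commands the pronoun within its binding domain — blocked (Principle B).
— Sofia: possessor inside the subject DP of the matrix clause; does not c-command the pronoun — Principle B does not apply; allowed.
— Sofia's lawyer: subject of the matrix clause; c-commands the pronoun but lies outside its binding domain — allowed.

Chloe, Sofia, Sofia's lawyer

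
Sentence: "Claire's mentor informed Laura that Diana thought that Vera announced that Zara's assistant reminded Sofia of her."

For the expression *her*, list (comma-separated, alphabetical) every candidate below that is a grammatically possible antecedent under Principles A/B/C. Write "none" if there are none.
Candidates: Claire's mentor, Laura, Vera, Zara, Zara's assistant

*her* is a pronoun; Principle B requires it to be free in its binding domain — the clause headed by 'reminded'.
— Claire's mentor: subject of the matrix clause; c-commands the pronoun but lies outside its binding domain — allowed.
— Laura: object of the matrix clause; c-commands the pronoun but lies outside its binding domain — allowed.
— Vera: subject of the clause headed by 'announced'; c-commands the pronoun but lies outside its binding domain — allowed.
— Zara: possessor inside the subject DP of the clause headed by 'reminded'; does not c-command the pronoun — Principle B does not apply; allowed.
— Zara's assistant: subject of the clause headed by 'reminded'; c-commands the pronoun within its binding domain — blocked (Principle B).

Claire's mentor, Laura, Vera, Zara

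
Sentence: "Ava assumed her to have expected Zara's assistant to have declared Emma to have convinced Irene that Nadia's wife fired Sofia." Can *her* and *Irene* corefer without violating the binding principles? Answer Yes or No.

No

*Irene* is an R-expression; Principle C requires it to be free (not bound by any c-commanding expression).
— her: subject of the clause headed by 'expected'; the pronoun c-commands the R-expression — coreference blocked (Principle C).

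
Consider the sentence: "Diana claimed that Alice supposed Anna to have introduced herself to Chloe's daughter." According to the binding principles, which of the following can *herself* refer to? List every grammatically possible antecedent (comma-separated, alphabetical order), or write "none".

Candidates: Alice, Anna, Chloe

Anna

*herself* is a reflexive; Principle A requires it to be bound within its binding domain — the clause headed by 'introduced'.
— Alice: subject of the clause headed by 'supposed'; c-commands the reflexive but lies outside its binding domain — cannot bind it (Principle A).
— Anna: subject of the clause headed by 'introduced'; c-commands the reflexive within its binding domain — allowed (Principle A).
— Chloe: possessor inside the second object DP of the clause headed by 'introduced'; does not c-command the reflexive — cannot bind it (Principle A).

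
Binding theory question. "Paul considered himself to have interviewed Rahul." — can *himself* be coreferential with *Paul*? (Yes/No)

*himself* is a reflexive; Principle A requires it to be bound within its binding domain — the matrix clause.
— Paul: subject of the matrix clause; c-commands the reflexive within its binding domain — allowed (Principle A).

Yes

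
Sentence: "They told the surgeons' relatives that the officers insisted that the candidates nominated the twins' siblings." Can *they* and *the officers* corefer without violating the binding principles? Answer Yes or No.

*the officers* is an R-expression; Principle C requires it to be free (not bound by any c-commanding expression).
— they: subject of the matrix clause; the pronoun c-commands the R-expression — coreference blocked (Principle C).

No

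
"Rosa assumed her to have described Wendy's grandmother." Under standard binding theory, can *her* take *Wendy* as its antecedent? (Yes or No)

*her* is a pronoun; Principle B requires it to be free in its binding domain — the matrix clause.
— Wendy: possessor inside the object DP of the clause headed by 'described'; is c-commanded by the pronoun; coreference would bind this R-expression — blocked (Principle C).

No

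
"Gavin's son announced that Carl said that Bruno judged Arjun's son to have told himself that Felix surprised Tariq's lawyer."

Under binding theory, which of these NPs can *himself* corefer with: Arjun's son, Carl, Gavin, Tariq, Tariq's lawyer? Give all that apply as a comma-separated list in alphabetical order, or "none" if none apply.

Arjun's son

*himself* is a reflexive; Principle A requires it to be bound within its binding domain — the clause headed by 'told'.
— Arjun's son: subject of the clause headed by 'told'; c-commands the reflexive within its binding domain — allowed (Principle A).
— Carl: subject of the clause headed by 'said'; c-commands the reflexive but lies outside its binding domain — cannot bind it (Principle A).
— Gavin: possessor inside the subject DP of the matrix clause; does not c-command the reflexive — cannot bind it (Principle A).
— Tariq: possessor inside the object DP of the clause headed by 'surprised'; does not c-command the reflexive — cannot bind it (Principle A).
— Tariq's lawyer: object of the clause headed by 'surprised'; does not c-command the reflexive — cannot bind it (Principle A).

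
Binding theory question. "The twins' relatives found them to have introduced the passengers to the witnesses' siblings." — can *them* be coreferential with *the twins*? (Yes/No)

*them* is a pronoun; Principle B requires it to be free in its binding domain — the matrix clause.
— the twins: possessor inside the subject DP of the matrix clause; does not c-command the pronoun — Principle B does not apply; allowed.

Yes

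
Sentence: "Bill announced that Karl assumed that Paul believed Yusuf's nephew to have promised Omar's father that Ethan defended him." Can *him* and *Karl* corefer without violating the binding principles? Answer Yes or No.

Yes

*Karl* is an R-expression; Principle C requires it to be free (not bound by any c-commanding expression).
— him: object of the clause headed by 'defended'; the pronoun does not c-command the R-expression — coreference allowed.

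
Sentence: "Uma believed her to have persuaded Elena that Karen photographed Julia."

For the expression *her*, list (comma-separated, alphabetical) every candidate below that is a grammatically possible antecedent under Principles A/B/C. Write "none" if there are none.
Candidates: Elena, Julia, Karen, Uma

*her* is a pronoun; Principle B requires it to be free in its binding domain — the matrix clause.
— Elena: object of the clause headed by 'persuaded'; is c-commanded by the pronoun; coreference would bind this R-expression — blocked (Principle C).
— Julia: object of the clause headed by 'photographed'; is c-commanded by the pronoun; coreference would bind this R-expression — blocked (Principle C).
— Karen: subject of the clause headed by 'photographed'; is c-commanded by the pronoun; coreference would bind this R-expression — blocked (Principle C).
— Uma: subject of the matrix clause; c-commands the pronoun within its binding domain — blocked (Principle B).

none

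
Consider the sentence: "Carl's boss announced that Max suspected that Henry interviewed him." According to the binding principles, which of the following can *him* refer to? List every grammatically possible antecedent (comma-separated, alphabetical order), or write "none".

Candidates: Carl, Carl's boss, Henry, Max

Carl, Carl's boss, Max

*him* is a pronoun; Principle B requires it to be free in its binding domain — the clause headed by 'interviewed'.
— Carl: possessor inside the subject DP of the matrix clause; does not c-command the pronoun — Principle B does not apply; allowed.
— Carl's boss: subject of the matrix clause; c-commands the pronoun but lies outside its binding domain — allowed.
— Henry: subject of the clause headed by 'interviewed'; c-commands the pronoun within its binding domain — blocked (Principle B).
— Max: subject of the clause headed by 'suspected'; c-commands the pronoun but lies outside its binding domain — allowed.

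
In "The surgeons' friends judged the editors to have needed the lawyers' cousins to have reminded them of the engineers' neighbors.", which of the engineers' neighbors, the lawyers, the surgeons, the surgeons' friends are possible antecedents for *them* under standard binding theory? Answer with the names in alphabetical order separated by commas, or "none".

the lawyers, the surgeons, the surgeons' friends

*them* is a pronoun; Principle B requires it to be free in its binding domain — the clause headed by 'reminded'.
— the engineers' neighbors: second object of the clause headed by 'reminded'; is c-commanded by the pronoun; coreference would bind this R-expression — blocked (Principle C).
— the lawyers: possessor inside the subject DP of the clause headed by 'reminded'; does not c-command the pronoun — Principle B does not apply; allowed.
— the surgeons: possessor inside the subject DP of the matrix clause; does not c-command the pronoun — Principle B does not apply; allowed.
— the surgeons' friends: subject of the matrix clause; c-commands the pronoun but lies outside its binding domain — allowed.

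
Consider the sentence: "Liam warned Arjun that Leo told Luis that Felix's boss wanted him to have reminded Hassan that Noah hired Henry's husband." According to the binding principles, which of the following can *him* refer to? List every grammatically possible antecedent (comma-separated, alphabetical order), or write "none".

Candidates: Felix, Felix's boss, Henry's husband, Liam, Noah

*him* is a pronoun; Principle B requires it to be free in its binding domain — the clause headed by 'wanted'.
— Felix: possessor inside the subject DP of the clause headed by 'wanted'; does not c-command the pronoun — Principle B does not apply; allowed.
— Felix's boss: subject of the clause headed by 'wanted'; c-commands the pronoun within its binding domain — blocked (Principle B).
— Henry's husband: object of the clause headed by 'hired'; is c-commanded by the pronoun; coreference would bind this R-expression — blocked (Principle C).
— Liam: subject of the matrix clause; c-commands the pronoun but lies outside its binding domain — allowed.
— Noah: subject of the clause headed by 'hired'; is c-commanded by the pronoun; coreference would bind this R-expression — blocked (Principle C).

Felix, Liam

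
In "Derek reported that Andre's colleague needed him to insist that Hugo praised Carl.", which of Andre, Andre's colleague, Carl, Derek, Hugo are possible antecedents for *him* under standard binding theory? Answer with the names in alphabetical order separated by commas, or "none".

Andre, Derek

*him* is a pronoun; Principle B requires it to be free in its binding domain — the clause headed by 'needed'.
— Andre: possessor inside the subject DP of the clause headed by 'needed'; does not c-command the pronoun — Principle B does not apply; allowed.
— Andre's colleague: subject of the clause headed by 'needed'; c-commands the pronoun within its binding domain — blocked (Principle B).
— Carl: object of the clause headed by 'praised'; is c-commanded by the pronoun; coreference would bind this R-expression — blocked (Principle C).
— Derek: subject of the matrix clause; c-commands the pronoun but lies outside its binding domain — allowed.
— Hugo: subject of the clause headed by 'praised'; is c-commanded by the pronoun; coreference would bind this R-expression — blocked (Principle C).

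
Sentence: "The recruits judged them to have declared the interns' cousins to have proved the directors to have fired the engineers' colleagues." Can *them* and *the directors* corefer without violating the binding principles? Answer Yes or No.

*the directors* is an R-expression; Principle C requires it to be free (not bound by any c-commanding expression).
— them: subject of the clause headed by 'declared'; the pronoun c-commands the R-expression — coreference blocked (Principle C).

No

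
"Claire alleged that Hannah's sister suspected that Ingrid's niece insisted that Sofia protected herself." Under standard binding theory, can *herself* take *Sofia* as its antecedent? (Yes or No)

Yes

*herself* is a reflexive; Principle A requires it to be bound within its binding domain — the clause headed by 'protected'.
— Sofia: subject of the clause headed by 'protected'; c-commands the reflexive within its binding domain — allowed (Principle A).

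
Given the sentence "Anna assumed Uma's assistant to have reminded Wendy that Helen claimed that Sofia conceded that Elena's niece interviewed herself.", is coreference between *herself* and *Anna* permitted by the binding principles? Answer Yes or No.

*herself* is a reflexive; Principle A requires it to be bound within its binding domain — the clause headed by 'interviewed'.
— Anna: subject of the matrix clause; c-commands the reflexive but lies outside its binding domain — cannot bind it (Principle A).

No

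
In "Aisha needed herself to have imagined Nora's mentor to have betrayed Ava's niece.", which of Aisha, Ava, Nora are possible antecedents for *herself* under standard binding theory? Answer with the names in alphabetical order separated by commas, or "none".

*herself* is a reflexive; Principle A requires it to be bound within its binding domain — the matrix clause.
— Aisha: subject of the matrix clause; c-commands the reflexive within its binding domain — allowed (Principle A).
— Ava: possessor inside the object DP of the clause headed by 'betrayed'; does not c-command the reflexive — cannot bind it (Principle A).
— Nora: possessor inside the subject DP of the clause headed by 'betrayed'; does not c-command the reflexive — cannot bind it (Principle A).

Aisha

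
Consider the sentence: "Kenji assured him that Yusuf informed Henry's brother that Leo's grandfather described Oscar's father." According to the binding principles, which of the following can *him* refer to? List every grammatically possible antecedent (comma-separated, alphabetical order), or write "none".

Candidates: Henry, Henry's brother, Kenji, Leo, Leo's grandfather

none

*him* is a pronoun; Principle B requires it to be free in its binding domain — the matrix clause.
— Henry: possessor inside the object DP of the clause headed by 'informed'; is c-commanded by the pronoun; coreference would bind this R-expression — blocked (Principle C).
— Henry's brother: object of the clause headed by 'informed'; is c-commanded by the pronoun; coreference would bind this R-expression — blocked (Principle C).
— Kenji: subject of the matrix clause; c-commands the pronoun within its binding domain — blocked (Principle B).
— Leo: possessor inside the subject DP of the clause headed by 'described'; is c-commanded by the pronoun; coreference would bind this R-expression — blocked (Principle C).
— Leo's grandfather: subject of the clause headed by 'described'; is c-commanded by the pronoun; coreference would bind this R-expression — blocked (Principle C).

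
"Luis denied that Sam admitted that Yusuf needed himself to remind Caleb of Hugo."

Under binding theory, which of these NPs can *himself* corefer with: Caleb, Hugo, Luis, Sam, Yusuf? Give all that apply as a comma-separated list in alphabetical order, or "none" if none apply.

Yusuf

*himself* is a reflexive; Principle A requires it to be bound within its binding domain — the clause headed by 'needed'.
— Caleb: object of the clause headed by 'remind'; does not c-command the reflexive — cannot bind it (Principle A).
— Hugo: second object of the clause headed by 'remind'; does not c-command the reflexive — cannot bind it (Principle A).
— Luis: subject of the matrix clause; c-commands the reflexive but lies outside its binding domain — cannot bind it (Principle A).
— Sam: subject of the clause headed by 'admitted'; c-commands the reflexive but lies outside its binding domain — cannot bind it (Principle A).
— Yusuf: subject of the clause headed by 'needed'; c-commands the reflexive within its binding domain — allowed (Principle A).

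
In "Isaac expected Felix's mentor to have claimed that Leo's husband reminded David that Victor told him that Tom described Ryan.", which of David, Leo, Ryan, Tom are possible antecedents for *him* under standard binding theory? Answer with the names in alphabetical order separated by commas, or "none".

David, Leo

*him* is a pronoun; Principle B requires it to be free in its binding domain — the clause headed by 'told'.
— David: object of the clause headed by 'reminded'; c-commands the pronoun but lies outside its binding domain — allowed.
— Leo: possessor inside the subject DP of the clause headed by 'reminded'; does not c-command the pronoun — Principle B does not apply; allowed.
— Ryan: object of the clause headed by 'described'; is c-commanded by the pronoun; coreference would bind this R-expression — blocked (Principle C).
— Tom: subject of the clause headed by 'described'; is c-commanded by the pronoun; coreference would bind this R-expression — blocked (Principle C).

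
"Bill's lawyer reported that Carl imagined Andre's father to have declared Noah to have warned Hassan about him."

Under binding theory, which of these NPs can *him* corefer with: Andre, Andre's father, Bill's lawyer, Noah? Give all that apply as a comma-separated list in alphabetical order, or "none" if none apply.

Andre, Andre's father, Bill's lawyer

*him* is a pronoun; Principle B requires it to be free in its binding domain — the clause headed by 'warned'.
— Andre: possessor inside the subject DP of the clause headed by 'declared'; does not c-command the pronoun — Principle B does not apply; allowed.
— Andre's father: subject of the clause headed by 'declared'; c-commands the pronoun but lies outside its binding domain — allowed.
— Bill's lawyer: subject of the matrix clause; c-commands the pronoun but lies outside its binding domain — allowed.
— Noah: subject of the clause headed by 'warned'; c-commands the pronoun within its binding domain — blocked (Principle B).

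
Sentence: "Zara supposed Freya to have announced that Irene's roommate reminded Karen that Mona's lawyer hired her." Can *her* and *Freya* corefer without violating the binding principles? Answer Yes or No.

Yes

*Freya* is an R-expression; Principle C requires it to be free (not bound by any c-commanding expression).
— her: object of the clause headed by 'hired'; the pronoun does not c-command the R-expression — coreference allowed.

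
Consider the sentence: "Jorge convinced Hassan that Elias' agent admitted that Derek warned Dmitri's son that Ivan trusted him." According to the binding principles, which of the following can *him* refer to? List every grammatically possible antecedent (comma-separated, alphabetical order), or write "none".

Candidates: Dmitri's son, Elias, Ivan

Dmitri's son, Elias

*him* is a pronoun; Principle B requires it to be free in its binding domain — the clause headed by 'trusted'.
— Dmitri's son: object of the clause headed by 'warned'; c-commands the pronoun but lies outside its binding domain — allowed.
— Elias: possessor inside the subject DP of the clause headed by 'admitted'; does not c-command the pronoun — Principle B does not apply; allowed.
— Ivan: subject of the clause headed by 'trusted'; c-commands the pronoun within its binding domain — blocked (Principle B).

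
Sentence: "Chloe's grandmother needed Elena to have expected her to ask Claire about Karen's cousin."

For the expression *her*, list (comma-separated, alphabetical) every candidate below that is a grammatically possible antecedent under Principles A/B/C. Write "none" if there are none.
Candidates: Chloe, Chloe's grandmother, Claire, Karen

*her* is a pronoun; Principle B requires it to be free in its binding domain — the clause headed by 'expected'.
— Chloe: possessor inside the subject DP of the matrix clause; does not c-command the pronoun — Principle B does not apply; allowed.
— Chloe's grandmother: subject of the matrix clause; c-commands the pronoun but lies outside its binding domain — allowed.
— Claire: object of the clause headed by 'ask'; is c-commanded by the pronoun; coreference would bind this R-expression — blocked (Principle C).
— Karen: possessor inside the second object DP of the clause headed by 'ask'; is c-commanded by the pronoun; coreference would bind this R-expression — blocked (Principle C).

Chloe, Chloe's grandmother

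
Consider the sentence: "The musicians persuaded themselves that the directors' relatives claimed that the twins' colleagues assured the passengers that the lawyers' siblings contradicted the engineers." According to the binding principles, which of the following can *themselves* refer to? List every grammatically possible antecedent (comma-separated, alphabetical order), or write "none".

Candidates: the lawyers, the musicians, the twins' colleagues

*themselves* is a reflexive; Principle A requires it to be bound within its binding domain — the matrix clause.
— the lawyers: possessor inside the subject DP of the clause headed by 'contradicted'; does not c-command the reflexive — cannot bind it (Principle A).
— the musicians: subject of the matrix clause; c-commands the reflexive within its binding domain — allowed (Principle A).
— the twins' colleagues: subject of the clause headed by 'assured'; does not c-command the reflexive — cannot bind it (Principle A).

the musicians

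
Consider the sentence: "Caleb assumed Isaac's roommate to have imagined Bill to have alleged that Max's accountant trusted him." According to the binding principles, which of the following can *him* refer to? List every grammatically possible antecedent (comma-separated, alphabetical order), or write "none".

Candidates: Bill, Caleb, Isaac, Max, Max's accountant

Bill, Caleb, Isaac, Max

*him* is a pronoun; Principle B requires it to be free in its binding domain — the clause headed by 'trusted'.
— Bill: subject of the clause headed by 'alleged'; c-commands the pronoun but lies outside its binding domain — allowed.
— Caleb: subject of the matrix clause; c-commands the pronoun but lies outside its binding domain — allowed.
— Isaac: possessor inside the subject DP of the clause headed by 'imagined'; does not c-command the pronoun — Principle B does not apply; allowed.
— Max: possessor inside the subject DP of the clause headed by 'trusted'; does not c-command the pronoun — Principle B does not apply; allowed.
— Max's accountant: subject of the clause headed by 'trusted'; c-commands the pronoun within its binding domain — blocked (Principle B).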